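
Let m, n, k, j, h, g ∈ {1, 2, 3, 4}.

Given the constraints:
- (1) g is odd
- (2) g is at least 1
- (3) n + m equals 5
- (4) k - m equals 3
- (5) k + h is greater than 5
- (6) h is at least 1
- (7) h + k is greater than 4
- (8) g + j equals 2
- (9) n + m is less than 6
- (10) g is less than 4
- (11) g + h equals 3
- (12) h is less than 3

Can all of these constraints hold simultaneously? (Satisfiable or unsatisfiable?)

Satisfiable

Setting (m, n, k, j, h, g) = (1, 4, 4, 1, 2, 1) satisfies everything: constraint 3: n + m = 5; constraint 4: k - m = 3, and the others follow.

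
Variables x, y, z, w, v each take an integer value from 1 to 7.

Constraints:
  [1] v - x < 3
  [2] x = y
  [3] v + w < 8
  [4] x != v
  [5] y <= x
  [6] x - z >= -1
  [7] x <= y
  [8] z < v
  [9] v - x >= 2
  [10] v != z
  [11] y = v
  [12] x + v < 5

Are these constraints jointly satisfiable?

Unsatisfiable

From constraints 2 and 11, x = y = v, so x = v. But constraint 4 says x ≠ v. Contradiction.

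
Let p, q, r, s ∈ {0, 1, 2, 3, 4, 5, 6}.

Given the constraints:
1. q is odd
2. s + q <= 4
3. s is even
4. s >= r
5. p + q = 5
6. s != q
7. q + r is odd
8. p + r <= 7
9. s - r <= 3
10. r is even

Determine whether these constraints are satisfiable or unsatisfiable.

One satisfying assignment is p = 4, q = 1, r = 0, s = 0.
For the less obvious constraints — constraint 2: s + q = 1; constraint 5: p + q = 5; constraint 8: p + r = 4 — and the others hold by inspection.

Satisfiable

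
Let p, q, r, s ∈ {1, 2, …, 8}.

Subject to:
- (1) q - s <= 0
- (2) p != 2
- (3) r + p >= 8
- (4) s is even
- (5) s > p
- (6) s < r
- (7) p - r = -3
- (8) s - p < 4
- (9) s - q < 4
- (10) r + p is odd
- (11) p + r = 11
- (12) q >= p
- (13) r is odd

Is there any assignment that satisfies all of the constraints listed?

One satisfying assignment is p = 4, q = 5, r = 7, s = 6.
For the less obvious constraints — constraint 1: q - s = -1; constraint 3: r + p = 11 — and the others hold by inspection.

Satisfiable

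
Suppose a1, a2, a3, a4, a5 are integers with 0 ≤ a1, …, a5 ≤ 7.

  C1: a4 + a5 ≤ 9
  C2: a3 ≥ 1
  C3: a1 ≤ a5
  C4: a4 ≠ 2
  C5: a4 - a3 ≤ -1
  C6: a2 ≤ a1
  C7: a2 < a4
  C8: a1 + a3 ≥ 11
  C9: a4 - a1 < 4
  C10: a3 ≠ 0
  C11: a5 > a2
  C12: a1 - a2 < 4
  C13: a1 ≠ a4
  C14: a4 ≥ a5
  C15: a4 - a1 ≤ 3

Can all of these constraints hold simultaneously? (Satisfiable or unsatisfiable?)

Satisfiable

The assignment a1 = 4, a2 = 2, a3 = 7, a4 = 5, a5 = 4 works:
  constraint 1 holds since a4 + a5 = 9.
  constraint 5 holds since a4 - a3 = -2.
  constraint 8 holds since a1 + a3 = 11.
The rest check out directly.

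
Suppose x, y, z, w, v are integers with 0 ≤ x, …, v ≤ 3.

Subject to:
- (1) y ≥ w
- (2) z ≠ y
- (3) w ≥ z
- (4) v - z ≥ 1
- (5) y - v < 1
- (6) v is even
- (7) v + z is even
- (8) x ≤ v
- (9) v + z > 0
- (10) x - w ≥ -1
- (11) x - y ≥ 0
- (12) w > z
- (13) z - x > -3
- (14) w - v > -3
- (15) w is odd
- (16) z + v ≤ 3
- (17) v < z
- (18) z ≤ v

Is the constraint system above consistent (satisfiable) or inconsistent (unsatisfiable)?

Unsatisfiable

Constraints 1, 8, 11, 12, and 17 give z < w, w ≤ y, y ≤ x, x ≤ v, v < z. Chaining: z < w ≤ y ≤ x ≤ v < z, which forces z < z — impossible.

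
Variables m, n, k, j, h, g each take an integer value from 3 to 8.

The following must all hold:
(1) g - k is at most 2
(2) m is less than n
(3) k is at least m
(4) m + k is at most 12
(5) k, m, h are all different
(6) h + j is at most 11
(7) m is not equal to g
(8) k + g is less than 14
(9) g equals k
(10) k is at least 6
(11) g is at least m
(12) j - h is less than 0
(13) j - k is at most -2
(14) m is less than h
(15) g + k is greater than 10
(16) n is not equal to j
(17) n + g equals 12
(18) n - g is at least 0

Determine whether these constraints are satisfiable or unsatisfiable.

Try m = 4, n = 6, k = 6, j = 3, h = 5, g = 6.
Check constraint 1: g - k = 0; constraint 4: m + k = 10. The remaining constraints are straightforward to verify.

Satisfiable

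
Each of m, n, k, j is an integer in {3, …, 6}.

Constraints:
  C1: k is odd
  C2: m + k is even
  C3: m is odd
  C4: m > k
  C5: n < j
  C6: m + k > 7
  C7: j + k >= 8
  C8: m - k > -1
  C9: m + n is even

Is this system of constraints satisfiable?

Try m = 5, n = 3, k = 3, j = 5.
Check constraint 6: m + k = 8; constraint 7: j + k = 8. The remaining constraints are straightforward to verify.

Satisfiable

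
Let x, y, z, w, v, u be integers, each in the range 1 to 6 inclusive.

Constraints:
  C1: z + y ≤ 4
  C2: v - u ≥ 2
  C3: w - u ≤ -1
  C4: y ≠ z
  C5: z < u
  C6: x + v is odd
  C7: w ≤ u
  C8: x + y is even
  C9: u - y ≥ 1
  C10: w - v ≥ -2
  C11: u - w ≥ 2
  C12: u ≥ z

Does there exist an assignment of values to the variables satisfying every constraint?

Unsatisfiable

Constraints 2, 10, and 11 give u − w ≥ 2, w − v ≥ -2, v − u ≥ 2.
Adding all 3 inequalities: the left sides telescope to 0, and the right sides sum to 2 + (-2) + 2 = 2. So 0 ≥ 2, which is false.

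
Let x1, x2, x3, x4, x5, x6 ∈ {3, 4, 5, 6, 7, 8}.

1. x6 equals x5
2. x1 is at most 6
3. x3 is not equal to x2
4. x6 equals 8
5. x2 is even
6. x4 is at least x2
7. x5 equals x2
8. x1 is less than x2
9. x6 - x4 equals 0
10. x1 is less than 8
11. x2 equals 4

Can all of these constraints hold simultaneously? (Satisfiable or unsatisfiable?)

Constraint 4 fixes x6 = 8 and constraint 11 fixes x2 = 4. Constraints 1 and 7 give x6 = x5 = x2, so x6 = x2. But 8 ≠ 4 — contradiction.

Unsatisfiable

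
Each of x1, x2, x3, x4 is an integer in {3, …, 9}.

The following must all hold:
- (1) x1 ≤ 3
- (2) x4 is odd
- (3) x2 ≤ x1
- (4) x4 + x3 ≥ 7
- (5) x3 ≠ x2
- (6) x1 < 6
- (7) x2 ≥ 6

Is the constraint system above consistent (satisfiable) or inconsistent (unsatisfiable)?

Unsatisfiable

From constraint 7: x2 ≥ 6. From constraints 1 and 3: x2 ≤ x1 and x1 ≤ 3, so x2 ≤ 3. But 3 < 6, so no value of x2 works.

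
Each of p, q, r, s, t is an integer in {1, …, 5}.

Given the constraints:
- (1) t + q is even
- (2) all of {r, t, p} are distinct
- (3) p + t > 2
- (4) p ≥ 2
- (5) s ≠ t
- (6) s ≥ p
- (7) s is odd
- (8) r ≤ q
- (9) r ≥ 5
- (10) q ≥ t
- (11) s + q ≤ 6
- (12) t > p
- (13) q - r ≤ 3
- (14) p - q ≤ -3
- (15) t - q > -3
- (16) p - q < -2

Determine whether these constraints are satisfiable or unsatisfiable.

Unsatisfiable

From constraints 4 and 6: s ≥ p ≥ 2. From constraints 8 and 9: q ≥ r ≥ 5. Hence s + q ≥ 7. But constraint 11 requires s + q ≤ 6, and 6 < 7. Contradiction.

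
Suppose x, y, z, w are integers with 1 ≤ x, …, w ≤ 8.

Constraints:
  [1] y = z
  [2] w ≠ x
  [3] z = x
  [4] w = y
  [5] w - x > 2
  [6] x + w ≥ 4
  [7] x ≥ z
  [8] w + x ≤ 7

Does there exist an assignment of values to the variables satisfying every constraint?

Unsatisfiable

From constraints 1, 3, and 4, w = y = z = x, so w = x. But constraint 2 says w ≠ x. Contradiction.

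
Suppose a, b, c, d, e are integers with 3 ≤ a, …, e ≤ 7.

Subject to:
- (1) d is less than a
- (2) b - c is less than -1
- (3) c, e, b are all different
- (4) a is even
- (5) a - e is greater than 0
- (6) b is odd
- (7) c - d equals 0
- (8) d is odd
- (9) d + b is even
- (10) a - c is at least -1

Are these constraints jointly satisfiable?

Satisfiable

The assignment a = 6, b = 3, c = 5, d = 5, e = 4 works:
  constraint 2 holds since b - c = -2.
  constraint 5 holds since a - e = 2.
The rest check out directly.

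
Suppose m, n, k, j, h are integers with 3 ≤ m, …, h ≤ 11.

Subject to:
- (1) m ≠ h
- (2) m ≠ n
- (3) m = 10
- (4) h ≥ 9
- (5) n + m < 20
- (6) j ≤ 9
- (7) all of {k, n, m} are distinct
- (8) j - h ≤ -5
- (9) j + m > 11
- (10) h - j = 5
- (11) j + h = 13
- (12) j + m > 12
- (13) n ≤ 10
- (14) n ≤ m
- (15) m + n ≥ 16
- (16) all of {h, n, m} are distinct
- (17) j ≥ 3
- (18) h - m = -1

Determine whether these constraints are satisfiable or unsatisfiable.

Satisfiable

Take m = 10, n = 8, k = 11, j = 4, h = 9. Then constraint 5: n + m = 18; constraint 8: j - h = -5; constraint 9: j + m = 14, and every other listed constraint is also met.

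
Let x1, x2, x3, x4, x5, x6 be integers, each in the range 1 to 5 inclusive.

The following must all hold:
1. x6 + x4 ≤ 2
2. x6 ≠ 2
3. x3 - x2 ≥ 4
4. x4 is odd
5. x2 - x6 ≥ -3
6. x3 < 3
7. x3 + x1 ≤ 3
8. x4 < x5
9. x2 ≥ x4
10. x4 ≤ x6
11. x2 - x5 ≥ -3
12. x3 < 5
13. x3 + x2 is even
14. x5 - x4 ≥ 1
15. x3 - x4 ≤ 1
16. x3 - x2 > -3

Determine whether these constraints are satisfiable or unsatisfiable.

Unsatisfiable

Constraints 3, 11, 14, and 15 give x2 − x5 ≥ -3, x5 − x4 ≥ 1, x4 − x3 ≥ -1, x3 − x2 ≥ 4.
Adding all 4 inequalities: the left sides telescope to 0, and the right sides sum to (-3) + 1 + (-1) + 4 = 1. So 0 ≥ 1, which is false.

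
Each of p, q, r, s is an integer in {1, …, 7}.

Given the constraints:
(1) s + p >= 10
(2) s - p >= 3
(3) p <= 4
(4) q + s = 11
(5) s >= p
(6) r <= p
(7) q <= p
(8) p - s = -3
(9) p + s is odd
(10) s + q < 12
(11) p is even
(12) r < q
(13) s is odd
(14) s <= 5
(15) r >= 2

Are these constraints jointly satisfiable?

Unsatisfiable

From constraints 3 and 7: q ≤ p ≤ 4. From constraint 14: s ≤ 5. Hence q + s ≤ 9. But constraint 4 requires q + s = 11, and 11 > 9. Contradiction.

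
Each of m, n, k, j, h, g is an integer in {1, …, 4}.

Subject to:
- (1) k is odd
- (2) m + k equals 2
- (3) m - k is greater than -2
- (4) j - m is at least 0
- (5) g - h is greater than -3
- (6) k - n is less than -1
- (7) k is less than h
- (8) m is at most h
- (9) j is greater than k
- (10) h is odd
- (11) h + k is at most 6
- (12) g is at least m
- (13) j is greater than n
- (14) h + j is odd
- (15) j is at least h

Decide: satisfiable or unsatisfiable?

Satisfiable

Setting (m, n, k, j, h, g) = (1, 3, 1, 4, 3, 3) satisfies everything: constraint 2: m + k = 2; constraint 3: m - k = 0, and the others follow.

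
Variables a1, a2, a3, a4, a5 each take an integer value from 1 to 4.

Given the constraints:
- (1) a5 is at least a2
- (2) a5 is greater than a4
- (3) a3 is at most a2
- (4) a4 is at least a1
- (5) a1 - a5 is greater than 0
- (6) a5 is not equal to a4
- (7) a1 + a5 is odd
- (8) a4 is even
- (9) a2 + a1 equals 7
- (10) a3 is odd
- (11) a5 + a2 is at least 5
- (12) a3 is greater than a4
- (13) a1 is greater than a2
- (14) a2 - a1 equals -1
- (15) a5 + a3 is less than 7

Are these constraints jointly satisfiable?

Constraints 1, 3, 4, 5, and 12 give a4 < a3, a3 ≤ a2, a2 ≤ a5, a5 < a1, a1 ≤ a4. Chaining: a4 < a3 ≤ a2 ≤ a5 < a1 ≤ a4, which forces a4 < a4 — impossible.

Unsatisfiable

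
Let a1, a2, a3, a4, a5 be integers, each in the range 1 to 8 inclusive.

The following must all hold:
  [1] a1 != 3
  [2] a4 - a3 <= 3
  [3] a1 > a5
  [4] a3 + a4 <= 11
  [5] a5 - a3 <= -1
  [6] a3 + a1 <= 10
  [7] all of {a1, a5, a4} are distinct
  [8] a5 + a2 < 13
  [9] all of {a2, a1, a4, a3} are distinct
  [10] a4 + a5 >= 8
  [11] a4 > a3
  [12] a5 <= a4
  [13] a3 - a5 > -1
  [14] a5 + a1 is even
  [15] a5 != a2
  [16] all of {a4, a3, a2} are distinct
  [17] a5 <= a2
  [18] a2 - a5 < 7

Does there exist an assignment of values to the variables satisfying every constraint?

One satisfying assignment is a1 = 4, a2 = 8, a3 = 3, a4 = 6, a5 = 2.
For the less obvious constraints — constraint 2: a4 - a3 = 3; constraint 4: a3 + a4 = 9 — and the others hold by inspection.

Satisfiable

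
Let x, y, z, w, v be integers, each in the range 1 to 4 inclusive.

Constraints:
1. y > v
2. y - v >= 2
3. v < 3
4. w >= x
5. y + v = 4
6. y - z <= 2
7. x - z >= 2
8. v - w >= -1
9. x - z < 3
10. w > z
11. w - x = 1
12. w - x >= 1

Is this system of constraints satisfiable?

Unsatisfiable

Constraints 2, 6, 7, 8, and 12 give x − z ≥ 2, z − y ≥ -2, y − v ≥ 2, v − w ≥ -1, w − x ≥ 1.
Adding all 5 inequalities: the left sides telescope to 0, and the right sides sum to 2 + (-2) + 2 + (-1) + 1 = 2. So 0 ≥ 2, which is false.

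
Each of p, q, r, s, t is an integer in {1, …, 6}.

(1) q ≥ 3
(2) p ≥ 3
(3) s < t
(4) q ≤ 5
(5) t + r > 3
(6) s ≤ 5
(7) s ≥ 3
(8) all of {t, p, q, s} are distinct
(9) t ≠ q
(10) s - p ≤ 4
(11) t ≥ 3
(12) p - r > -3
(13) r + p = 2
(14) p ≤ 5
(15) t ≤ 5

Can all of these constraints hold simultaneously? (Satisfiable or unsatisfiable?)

Unsatisfiable

Constraints 1, 2, 4, 6, 7, 11, 14, and 15 confine each of t, p, q, s to the 3 values {3, …, 5}.
Constraint 8 requires all 4 of them to be distinct, but only 3 values are available — impossible by the pigeonhole principle.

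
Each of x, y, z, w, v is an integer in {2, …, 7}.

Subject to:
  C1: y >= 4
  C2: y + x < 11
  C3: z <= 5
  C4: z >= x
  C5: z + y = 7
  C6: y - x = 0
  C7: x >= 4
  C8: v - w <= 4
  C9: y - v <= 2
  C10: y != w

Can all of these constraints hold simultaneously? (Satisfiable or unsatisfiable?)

Unsatisfiable

From constraints 4 and 7: z ≥ x ≥ 4. From constraint 1: y ≥ 4. Hence z + y ≥ 8. But constraint 5 requires z + y = 7, and 7 < 8. Contradiction.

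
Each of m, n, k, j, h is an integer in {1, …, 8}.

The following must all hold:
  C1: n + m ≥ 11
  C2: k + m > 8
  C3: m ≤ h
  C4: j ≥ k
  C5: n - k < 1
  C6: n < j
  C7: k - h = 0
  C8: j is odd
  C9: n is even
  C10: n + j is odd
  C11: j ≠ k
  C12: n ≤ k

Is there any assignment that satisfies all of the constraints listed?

Satisfiable

Setting (m, n, k, j, h) = (5, 6, 6, 7, 6) satisfies everything: constraint 1: n + m = 11; constraint 2: k + m = 11; constraint 5: n - k = 0, and the others follow.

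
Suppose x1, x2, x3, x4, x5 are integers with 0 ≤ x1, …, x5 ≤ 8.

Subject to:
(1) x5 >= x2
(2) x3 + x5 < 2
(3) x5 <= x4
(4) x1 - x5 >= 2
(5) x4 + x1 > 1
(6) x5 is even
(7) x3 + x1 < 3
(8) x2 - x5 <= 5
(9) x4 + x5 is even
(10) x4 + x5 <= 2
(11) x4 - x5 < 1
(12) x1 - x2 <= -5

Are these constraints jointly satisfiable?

Constraints 4, 8, and 12 give x5 − x2 ≥ -5, x2 − x1 ≥ 5, x1 − x5 ≥ 2.
Adding all 3 inequalities: the left sides telescope to 0, and the right sides sum to (-5) + 5 + 2 = 2. So 0 ≥ 2, which is false.

Unsatisfiable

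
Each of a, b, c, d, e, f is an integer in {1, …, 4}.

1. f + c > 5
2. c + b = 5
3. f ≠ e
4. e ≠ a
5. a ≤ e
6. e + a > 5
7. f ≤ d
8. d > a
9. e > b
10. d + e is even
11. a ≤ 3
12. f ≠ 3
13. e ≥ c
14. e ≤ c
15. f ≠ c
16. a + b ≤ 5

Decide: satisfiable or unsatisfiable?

Satisfiable

Setting (a, b, c, d, e, f) = (3, 1, 4, 4, 4, 2) satisfies everything: constraint 1: f + c = 6; constraint 2: c + b = 5, and the others follow.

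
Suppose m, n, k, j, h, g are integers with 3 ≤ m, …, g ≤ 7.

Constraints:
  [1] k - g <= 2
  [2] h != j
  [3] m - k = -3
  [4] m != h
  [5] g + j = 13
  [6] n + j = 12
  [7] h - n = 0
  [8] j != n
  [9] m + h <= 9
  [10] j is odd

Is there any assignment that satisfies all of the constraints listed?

Satisfiable

One satisfying assignment is m = 4, n = 5, k = 7, j = 7, h = 5, g = 6.
For the less obvious constraints — constraint 1: k - g = 1; constraint 3: m - k = -3 — and the others hold by inspection.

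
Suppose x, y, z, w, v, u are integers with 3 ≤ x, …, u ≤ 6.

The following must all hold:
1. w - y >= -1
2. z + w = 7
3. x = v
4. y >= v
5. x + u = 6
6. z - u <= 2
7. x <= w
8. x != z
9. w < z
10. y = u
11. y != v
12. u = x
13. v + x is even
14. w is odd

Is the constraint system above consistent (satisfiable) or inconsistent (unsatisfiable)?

From constraints 3, 10, and 12, y = u = x = v, so y = v. But constraint 11 says y ≠ v. Contradiction.

Unsatisfiable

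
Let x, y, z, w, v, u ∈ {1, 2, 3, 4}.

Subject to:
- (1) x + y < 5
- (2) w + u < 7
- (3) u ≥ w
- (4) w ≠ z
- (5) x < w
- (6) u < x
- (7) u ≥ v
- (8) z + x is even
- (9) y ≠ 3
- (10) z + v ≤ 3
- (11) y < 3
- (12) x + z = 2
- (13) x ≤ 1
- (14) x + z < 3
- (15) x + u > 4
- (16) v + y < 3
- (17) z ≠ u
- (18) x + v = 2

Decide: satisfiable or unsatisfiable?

Unsatisfiable

Constraints 3, 5, and 6 give w ≤ u, u < x, x < w. Chaining: w ≤ u < x < w, which forces w < w — impossible.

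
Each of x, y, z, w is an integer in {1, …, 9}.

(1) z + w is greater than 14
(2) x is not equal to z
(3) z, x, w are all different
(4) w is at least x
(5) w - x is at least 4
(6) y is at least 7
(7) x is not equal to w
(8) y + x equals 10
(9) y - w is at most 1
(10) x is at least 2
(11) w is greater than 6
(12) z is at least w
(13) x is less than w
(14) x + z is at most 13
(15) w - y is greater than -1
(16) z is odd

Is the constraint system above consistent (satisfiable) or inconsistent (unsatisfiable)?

The assignment x = 2, y = 8, z = 9, w = 8 works:
  constraint 1 holds since z + w = 17.
  constraint 5 holds since w - x = 6.
  constraint 8 holds since y + x = 10.
The rest check out directly.

Satisfiable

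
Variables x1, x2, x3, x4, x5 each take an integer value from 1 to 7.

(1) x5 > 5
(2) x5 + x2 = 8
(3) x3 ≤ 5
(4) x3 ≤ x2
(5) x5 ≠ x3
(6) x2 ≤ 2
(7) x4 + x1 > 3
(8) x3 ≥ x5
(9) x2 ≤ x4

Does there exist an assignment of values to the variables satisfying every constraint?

From constraint 1: x5 ≥ 6. From constraints 3 and 8: x5 ≤ x3 and x3 ≤ 5, so x5 ≤ 5. But 5 < 6, so no value of x5 works.

Unsatisfiable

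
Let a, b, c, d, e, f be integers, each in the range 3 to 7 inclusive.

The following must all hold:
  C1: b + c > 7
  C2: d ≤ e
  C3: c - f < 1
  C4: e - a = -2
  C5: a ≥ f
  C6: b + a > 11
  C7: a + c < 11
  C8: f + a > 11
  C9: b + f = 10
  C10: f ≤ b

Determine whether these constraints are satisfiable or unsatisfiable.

Satisfiable

One satisfying assignment is a = 7, b = 5, c = 3, d = 3, e = 5, f = 5.
For the less obvious constraints — constraint 1: b + c = 8; constraint 3: c - f = -2; constraint 4: e - a = -2 — and the others hold by inspection.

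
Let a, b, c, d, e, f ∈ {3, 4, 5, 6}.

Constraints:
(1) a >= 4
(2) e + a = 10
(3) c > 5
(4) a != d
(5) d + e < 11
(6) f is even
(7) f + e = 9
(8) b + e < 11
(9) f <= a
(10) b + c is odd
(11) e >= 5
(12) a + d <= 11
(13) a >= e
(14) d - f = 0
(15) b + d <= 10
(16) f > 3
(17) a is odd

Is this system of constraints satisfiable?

The assignment a = 5, b = 3, c = 6, d = 4, e = 5, f = 4 works:
  constraint 2 holds since e + a = 10.
  constraint 5 holds since d + e = 9.
The rest check out directly.

Satisfiable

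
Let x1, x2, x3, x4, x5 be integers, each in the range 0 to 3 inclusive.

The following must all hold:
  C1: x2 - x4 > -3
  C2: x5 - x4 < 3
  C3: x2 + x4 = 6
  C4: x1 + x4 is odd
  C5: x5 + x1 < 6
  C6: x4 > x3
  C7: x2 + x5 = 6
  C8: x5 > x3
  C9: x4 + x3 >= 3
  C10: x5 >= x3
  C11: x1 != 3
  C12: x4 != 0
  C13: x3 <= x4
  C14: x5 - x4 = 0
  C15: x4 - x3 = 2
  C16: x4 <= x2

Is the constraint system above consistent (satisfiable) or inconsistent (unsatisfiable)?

The assignment x1 = 0, x2 = 3, x3 = 1, x4 = 3, x5 = 3 works:
  constraint 1 holds since x2 - x4 = 0.
  constraint 2 holds since x5 - x4 = 0.
  constraint 3 holds since x2 + x4 = 6.
The rest check out directly.

Satisfiable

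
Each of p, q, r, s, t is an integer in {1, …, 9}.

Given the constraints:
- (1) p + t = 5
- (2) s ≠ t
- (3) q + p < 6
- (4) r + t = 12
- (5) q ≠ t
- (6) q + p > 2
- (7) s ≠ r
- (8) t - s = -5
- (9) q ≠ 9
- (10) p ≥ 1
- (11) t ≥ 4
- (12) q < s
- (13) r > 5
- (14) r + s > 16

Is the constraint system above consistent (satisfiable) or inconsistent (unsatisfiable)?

Satisfiable

Setting (p, q, r, s, t) = (1, 2, 8, 9, 4) satisfies everything: constraint 1: p + t = 5; constraint 3: q + p = 3; constraint 4: r + t = 12, and the others follow.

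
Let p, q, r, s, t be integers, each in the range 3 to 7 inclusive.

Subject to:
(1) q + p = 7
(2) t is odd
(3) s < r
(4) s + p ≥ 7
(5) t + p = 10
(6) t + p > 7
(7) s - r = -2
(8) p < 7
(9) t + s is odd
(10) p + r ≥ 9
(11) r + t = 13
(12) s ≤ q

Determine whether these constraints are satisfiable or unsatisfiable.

Setting (p, q, r, s, t) = (3, 4, 6, 4, 7) satisfies everything: constraint 1: q + p = 7; constraint 4: s + p = 7, and the others follow.

Satisfiable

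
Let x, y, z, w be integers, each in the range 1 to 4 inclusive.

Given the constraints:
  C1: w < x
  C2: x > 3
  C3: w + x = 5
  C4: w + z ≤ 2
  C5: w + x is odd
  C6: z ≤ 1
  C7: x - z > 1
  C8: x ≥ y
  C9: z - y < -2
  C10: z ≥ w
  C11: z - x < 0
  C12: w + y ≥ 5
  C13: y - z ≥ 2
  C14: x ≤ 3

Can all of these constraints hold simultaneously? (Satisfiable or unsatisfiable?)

Unsatisfiable

From constraints 6 and 10: w ≤ z ≤ 1. From constraints 8 and 14: y ≤ x ≤ 3. Hence w + y ≤ 4. But constraint 12 requires w + y ≥ 5, and 5 > 4. Contradiction.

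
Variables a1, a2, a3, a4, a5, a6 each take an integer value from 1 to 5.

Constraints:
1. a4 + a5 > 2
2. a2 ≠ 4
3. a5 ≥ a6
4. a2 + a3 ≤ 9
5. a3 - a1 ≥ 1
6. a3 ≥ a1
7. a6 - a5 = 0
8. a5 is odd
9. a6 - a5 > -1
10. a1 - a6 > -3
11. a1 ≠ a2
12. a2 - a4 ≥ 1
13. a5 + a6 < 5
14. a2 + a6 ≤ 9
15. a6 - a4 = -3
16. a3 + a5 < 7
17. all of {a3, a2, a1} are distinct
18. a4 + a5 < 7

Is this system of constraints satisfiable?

Try a1 = 1, a2 = 5, a3 = 4, a4 = 4, a5 = 1, a6 = 1.
Check constraint 1: a4 + a5 = 5; constraint 4: a2 + a3 = 9; constraint 5: a3 - a1 = 3. The remaining constraints are straightforward to verify.

Satisfiable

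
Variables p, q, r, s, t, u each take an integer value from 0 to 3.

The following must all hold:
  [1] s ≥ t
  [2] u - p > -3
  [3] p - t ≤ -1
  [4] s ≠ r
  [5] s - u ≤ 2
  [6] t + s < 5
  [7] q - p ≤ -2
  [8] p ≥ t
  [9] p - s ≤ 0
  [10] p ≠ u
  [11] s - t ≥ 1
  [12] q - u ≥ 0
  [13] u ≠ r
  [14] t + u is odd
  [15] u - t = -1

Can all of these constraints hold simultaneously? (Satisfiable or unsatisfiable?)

Constraints 3, 5, 7, 11, and 12 give t − p ≥ 1, p − q ≥ 2, q − u ≥ 0, u − s ≥ -2, s − t ≥ 1.
Adding all 5 inequalities: the left sides telescope to 0, and the right sides sum to 1 + 2 + 0 + (-2) + 1 = 2. So 0 ≥ 2, which is false.

Unsatisfiable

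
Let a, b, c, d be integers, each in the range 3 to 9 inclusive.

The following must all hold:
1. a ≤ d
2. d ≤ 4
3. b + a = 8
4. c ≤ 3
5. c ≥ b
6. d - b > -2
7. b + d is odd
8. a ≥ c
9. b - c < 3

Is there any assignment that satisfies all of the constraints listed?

Unsatisfiable

From constraints 4 and 5: b ≤ c ≤ 3. From constraints 1 and 2: a ≤ d ≤ 4. Hence b + a ≤ 7. But constraint 3 requires b + a = 8, and 8 > 7. Contradiction.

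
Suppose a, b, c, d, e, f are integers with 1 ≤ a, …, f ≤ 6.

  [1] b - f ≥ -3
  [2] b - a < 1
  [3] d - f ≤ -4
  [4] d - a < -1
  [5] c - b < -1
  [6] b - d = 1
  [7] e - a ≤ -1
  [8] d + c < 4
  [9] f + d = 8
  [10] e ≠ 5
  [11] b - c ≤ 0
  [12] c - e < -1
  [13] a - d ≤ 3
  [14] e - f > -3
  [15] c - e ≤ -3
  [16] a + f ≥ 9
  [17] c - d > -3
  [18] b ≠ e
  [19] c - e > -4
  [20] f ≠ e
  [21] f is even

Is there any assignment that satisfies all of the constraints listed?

Unsatisfiable

Constraints 1, 3, 7, 11, 13, and 15 give b − f ≥ -3, f − d ≥ 4, d − a ≥ -3, a − e ≥ 1, e − c ≥ 3, c − b ≥ 0.
Adding all 6 inequalities: the left sides telescope to 0, and the right sides sum to (-3) + 4 + (-3) + 1 + 3 + 0 = 2. So 0 ≥ 2, which is false.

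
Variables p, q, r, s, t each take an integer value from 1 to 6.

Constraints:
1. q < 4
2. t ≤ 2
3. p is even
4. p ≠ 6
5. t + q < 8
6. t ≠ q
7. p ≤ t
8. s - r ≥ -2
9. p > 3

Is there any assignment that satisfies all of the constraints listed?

Unsatisfiable

From constraint 9: p ≥ 4. From constraints 2 and 7: p ≤ t and t ≤ 2, so p ≤ 2. But 2 < 4, so no value of p works.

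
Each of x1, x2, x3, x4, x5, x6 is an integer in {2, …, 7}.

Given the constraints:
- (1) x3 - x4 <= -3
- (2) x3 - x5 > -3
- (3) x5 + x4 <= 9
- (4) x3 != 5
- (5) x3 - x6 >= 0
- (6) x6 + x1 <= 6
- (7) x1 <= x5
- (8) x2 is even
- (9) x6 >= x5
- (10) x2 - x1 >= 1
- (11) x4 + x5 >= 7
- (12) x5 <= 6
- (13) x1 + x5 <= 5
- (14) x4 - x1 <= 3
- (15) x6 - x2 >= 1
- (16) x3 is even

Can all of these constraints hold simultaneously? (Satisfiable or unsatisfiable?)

Constraints 1, 5, 10, 14, and 15 give x6 − x2 ≥ 1, x2 − x1 ≥ 1, x1 − x4 ≥ -3, x4 − x3 ≥ 3, x3 − x6 ≥ 0.
Adding all 5 inequalities: the left sides telescope to 0, and the right sides sum to 1 + 1 + (-3) + 3 + 0 = 2. So 0 ≥ 2, which is false.

Unsatisfiable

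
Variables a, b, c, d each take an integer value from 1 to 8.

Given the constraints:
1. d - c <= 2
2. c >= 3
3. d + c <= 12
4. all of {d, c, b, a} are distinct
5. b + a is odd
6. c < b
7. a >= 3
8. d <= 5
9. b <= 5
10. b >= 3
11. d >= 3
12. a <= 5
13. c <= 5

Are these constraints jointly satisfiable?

Constraints 2, 7, 8, 9, 10, 11, 12, and 13 confine each of d, c, b, a to the 3 values {3, …, 5}.
Constraint 4 requires all 4 of them to be distinct, but only 3 values are available — impossible by the pigeonhole principle.

Unsatisfiable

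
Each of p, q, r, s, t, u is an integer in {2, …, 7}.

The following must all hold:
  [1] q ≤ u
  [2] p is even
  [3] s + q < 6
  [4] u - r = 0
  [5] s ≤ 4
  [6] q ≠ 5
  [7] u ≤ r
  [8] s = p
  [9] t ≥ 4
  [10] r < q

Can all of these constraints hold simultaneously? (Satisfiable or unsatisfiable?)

Constraints 1, 7, and 10 give r < q, q ≤ u, u ≤ r. Chaining: r < q ≤ u ≤ r, which forces r < r — impossible.

Unsatisfiable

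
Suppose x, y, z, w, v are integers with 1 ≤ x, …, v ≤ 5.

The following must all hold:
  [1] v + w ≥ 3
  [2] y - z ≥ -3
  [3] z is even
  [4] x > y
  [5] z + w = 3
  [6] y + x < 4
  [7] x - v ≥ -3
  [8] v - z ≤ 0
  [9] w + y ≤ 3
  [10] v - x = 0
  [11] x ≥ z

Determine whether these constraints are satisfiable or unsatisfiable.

One satisfying assignment is x = 2, y = 1, z = 2, w = 1, v = 2.
For the less obvious constraints — constraint 1: v + w = 3; constraint 2: y - z = -1 — and the others hold by inspection.

Satisfiable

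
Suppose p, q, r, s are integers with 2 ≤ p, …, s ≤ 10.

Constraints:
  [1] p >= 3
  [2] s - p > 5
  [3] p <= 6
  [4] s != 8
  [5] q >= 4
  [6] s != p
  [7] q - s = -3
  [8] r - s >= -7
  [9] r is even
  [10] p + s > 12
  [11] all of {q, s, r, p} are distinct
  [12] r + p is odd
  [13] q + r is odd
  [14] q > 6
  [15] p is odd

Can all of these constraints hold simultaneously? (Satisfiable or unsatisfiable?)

The assignment p = 3, q = 7, r = 4, s = 10 works:
  constraint 2 holds since s - p = 7.
  constraint 7 holds since q - s = -3.
The rest check out directly.

Satisfiable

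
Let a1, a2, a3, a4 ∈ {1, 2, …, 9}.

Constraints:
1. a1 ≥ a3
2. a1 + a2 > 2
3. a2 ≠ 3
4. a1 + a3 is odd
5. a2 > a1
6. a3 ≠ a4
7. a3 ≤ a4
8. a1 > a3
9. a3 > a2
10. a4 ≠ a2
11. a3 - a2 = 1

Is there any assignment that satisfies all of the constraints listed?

Constraints 5, 8, and 9 give a3 < a1, a1 < a2, a2 < a3. Chaining: a3 < a1 < a2 < a3, which forces a3 < a3 — impossible.

Unsatisfiable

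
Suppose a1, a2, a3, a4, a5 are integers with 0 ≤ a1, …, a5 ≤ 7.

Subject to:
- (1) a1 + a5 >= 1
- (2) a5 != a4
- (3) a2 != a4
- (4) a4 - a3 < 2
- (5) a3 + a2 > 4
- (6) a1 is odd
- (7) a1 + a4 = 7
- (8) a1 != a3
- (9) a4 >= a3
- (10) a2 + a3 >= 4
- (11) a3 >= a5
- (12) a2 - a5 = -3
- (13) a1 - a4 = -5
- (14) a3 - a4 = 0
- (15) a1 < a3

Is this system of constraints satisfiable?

One satisfying assignment is a1 = 1, a2 = 0, a3 = 6, a4 = 6, a5 = 3.
For the less obvious constraints — constraint 1: a1 + a5 = 4; constraint 4: a4 - a3 = 0 — and the others hold by inspection.

Satisfiable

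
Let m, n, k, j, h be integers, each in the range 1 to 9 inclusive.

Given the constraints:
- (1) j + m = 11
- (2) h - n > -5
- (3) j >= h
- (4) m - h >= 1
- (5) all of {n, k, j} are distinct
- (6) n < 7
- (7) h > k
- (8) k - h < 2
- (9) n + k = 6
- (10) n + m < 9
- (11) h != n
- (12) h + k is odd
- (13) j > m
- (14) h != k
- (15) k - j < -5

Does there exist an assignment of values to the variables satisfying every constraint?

The assignment m = 3, n = 5, k = 1, j = 8, h = 2 works:
  constraint 1 holds since j + m = 11.
  constraint 2 holds since h - n = -3.
The rest check out directly.

Satisfiable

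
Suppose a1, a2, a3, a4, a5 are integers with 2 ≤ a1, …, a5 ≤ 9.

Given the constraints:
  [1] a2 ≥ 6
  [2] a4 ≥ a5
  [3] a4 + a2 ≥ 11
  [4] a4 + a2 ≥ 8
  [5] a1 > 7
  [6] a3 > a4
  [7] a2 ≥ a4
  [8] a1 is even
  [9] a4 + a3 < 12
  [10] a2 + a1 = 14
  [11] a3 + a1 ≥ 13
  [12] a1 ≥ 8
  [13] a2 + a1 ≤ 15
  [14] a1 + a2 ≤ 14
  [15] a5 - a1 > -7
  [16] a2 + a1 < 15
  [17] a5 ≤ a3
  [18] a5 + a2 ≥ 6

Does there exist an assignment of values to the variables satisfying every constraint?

Take a1 = 8, a2 = 6, a3 = 6, a4 = 5, a5 = 3. Then constraint 3: a4 + a2 = 11; constraint 4: a4 + a2 = 11; constraint 9: a4 + a3 = 11, and every other listed constraint is also met.

Satisfiable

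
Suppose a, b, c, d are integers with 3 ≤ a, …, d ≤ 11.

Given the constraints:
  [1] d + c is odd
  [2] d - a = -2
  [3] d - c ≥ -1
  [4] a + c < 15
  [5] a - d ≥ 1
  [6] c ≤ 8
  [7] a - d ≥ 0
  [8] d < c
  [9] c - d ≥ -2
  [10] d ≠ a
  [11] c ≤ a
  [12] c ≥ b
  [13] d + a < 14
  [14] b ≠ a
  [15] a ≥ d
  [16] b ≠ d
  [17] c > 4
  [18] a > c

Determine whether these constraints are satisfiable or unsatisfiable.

One satisfying assignment is a = 7, b = 4, c = 6, d = 5.
For the less obvious constraints — constraint 2: d - a = -2; constraint 3: d - c = -1; constraint 4: a + c = 13 — and the others hold by inspection.

Satisfiable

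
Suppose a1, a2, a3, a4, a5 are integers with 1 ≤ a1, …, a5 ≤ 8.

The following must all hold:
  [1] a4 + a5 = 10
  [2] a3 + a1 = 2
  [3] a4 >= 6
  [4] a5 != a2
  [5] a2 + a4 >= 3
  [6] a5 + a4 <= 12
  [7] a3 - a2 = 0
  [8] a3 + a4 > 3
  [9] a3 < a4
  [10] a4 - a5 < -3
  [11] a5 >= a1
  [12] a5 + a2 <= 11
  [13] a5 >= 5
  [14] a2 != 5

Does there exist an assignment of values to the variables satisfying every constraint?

Unsatisfiable

From constraint 3: a4 ≥ 6. From constraint 13: a5 ≥ 5. Hence a4 + a5 ≥ 11. But constraint 1 requires a4 + a5 = 10, and 10 < 11. Contradiction.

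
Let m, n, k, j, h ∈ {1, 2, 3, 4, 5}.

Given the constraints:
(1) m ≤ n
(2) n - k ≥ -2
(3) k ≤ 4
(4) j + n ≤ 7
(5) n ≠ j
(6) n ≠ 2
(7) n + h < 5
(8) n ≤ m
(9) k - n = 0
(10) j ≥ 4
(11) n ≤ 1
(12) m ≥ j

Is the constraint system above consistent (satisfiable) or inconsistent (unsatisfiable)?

Unsatisfiable

From constraints 10 and 12: m ≥ j and j ≥ 4, so m ≥ 4. From constraints 1 and 11: m ≤ n and n ≤ 1, so m ≤ 1. But 1 < 4, so no value of m works.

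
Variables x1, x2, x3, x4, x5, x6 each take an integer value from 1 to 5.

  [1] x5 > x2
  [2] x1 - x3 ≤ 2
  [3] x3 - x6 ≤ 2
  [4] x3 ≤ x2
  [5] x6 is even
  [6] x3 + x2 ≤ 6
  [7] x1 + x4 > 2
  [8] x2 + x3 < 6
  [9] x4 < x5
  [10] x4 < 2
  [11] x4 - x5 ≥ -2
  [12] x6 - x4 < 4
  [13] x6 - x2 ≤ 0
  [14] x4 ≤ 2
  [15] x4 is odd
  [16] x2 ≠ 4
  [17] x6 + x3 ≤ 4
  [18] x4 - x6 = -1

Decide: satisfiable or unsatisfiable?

Satisfiable

Take x1 = 2, x2 = 2, x3 = 1, x4 = 1, x5 = 3, x6 = 2. Then constraint 2: x1 - x3 = 1; constraint 3: x3 - x6 = -1, and every other listed constraint is also met.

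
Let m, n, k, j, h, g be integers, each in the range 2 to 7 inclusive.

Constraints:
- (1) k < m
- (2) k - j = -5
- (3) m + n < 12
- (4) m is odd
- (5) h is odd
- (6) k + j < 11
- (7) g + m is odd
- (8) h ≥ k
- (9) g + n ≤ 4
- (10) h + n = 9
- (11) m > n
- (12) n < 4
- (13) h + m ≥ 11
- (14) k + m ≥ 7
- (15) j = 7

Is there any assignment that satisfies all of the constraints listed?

Satisfiable

Try m = 7, n = 2, k = 2, j = 7, h = 7, g = 2.
Check constraint 2: k - j = -5; constraint 3: m + n = 9. The remaining constraints are straightforward to verify.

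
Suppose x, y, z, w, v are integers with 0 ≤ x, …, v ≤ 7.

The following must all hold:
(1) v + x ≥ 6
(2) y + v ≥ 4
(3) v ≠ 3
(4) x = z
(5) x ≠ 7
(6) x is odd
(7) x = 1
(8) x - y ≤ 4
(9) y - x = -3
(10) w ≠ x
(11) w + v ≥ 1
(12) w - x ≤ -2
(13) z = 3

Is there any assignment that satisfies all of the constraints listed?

Constraint 7 fixes x = 1 and constraint 13 fixes z = 3, but constraint 4 requires x = z. Since 1 ≠ 3, contradiction.

Unsatisfiable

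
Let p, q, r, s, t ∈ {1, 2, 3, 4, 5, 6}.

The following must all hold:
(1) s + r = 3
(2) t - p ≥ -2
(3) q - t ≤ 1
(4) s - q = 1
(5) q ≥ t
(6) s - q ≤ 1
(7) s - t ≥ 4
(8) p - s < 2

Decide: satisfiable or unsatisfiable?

Constraints 3, 6, and 7 give s − t ≥ 4, t − q ≥ -1, q − s ≥ -1.
Adding all 3 inequalities: the left sides telescope to 0, and the right sides sum to 4 + (-1) + (-1) = 2. So 0 ≥ 2, which is false.

Unsatisfiable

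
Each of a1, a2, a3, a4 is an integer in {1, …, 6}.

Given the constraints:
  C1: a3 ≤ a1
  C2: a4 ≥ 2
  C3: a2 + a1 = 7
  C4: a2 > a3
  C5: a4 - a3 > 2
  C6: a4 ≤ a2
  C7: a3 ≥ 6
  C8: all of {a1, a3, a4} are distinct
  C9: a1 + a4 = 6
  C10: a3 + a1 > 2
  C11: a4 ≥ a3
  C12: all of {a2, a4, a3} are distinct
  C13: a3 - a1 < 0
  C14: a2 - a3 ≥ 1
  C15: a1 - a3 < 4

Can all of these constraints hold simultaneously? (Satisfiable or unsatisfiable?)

Unsatisfiable

From constraints 2 and 6: a2 ≥ a4 ≥ 2. From constraints 1 and 7: a1 ≥ a3 ≥ 6. Hence a2 + a1 ≥ 8. But constraint 3 requires a2 + a1 = 7, and 7 < 8. Contradiction.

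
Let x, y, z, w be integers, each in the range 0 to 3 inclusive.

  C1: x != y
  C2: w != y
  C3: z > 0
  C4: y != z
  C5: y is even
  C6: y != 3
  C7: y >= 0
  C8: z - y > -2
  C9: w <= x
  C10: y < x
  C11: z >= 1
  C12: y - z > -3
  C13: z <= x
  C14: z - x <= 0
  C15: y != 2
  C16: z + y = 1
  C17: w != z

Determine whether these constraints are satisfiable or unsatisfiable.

Try x = 3, y = 0, z = 1, w = 2.
Check constraint 8: z - y = 1; constraint 12: y - z = -1. The remaining constraints are straightforward to verify.

Satisfiable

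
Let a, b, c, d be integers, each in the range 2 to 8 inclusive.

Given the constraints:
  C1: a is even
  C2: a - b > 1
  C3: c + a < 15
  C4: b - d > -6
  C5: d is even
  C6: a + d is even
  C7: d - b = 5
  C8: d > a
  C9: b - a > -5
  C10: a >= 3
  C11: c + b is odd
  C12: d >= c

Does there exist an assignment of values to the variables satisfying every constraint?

Satisfiable

Setting (a, b, c, d) = (6, 3, 8, 8) satisfies everything: constraint 2: a - b = 3; constraint 3: c + a = 14, and the others follow.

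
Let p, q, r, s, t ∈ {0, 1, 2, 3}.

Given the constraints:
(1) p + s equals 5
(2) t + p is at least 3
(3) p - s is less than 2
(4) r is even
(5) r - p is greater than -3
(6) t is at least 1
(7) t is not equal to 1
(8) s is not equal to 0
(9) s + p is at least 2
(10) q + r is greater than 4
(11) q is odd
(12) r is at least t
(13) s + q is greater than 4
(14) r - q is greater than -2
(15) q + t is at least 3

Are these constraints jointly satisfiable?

Try p = 2, q = 3, r = 2, s = 3, t = 2.
Check constraint 1: p + s = 5; constraint 2: t + p = 4. The remaining constraints are straightforward to verify.

Satisfiable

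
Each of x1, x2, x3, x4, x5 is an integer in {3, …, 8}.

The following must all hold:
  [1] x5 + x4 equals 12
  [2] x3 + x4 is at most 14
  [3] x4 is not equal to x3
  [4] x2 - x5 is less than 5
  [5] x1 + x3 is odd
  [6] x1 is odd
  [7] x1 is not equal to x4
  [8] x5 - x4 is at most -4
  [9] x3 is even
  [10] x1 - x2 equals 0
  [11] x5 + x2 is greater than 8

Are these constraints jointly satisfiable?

Satisfiable

One satisfying assignment is x1 = 7, x2 = 7, x3 = 6, x4 = 8, x5 = 4.
For the less obvious constraints — constraint 1: x5 + x4 = 12; constraint 2: x3 + x4 = 14 — and the others hold by inspection.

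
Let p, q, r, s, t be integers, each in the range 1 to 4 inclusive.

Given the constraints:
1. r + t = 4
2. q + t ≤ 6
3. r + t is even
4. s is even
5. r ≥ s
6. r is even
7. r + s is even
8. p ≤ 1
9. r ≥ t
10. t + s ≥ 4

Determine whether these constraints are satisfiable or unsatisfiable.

Satisfiable

Take p = 1, q = 4, r = 2, s = 2, t = 2. Then constraint 1: r + t = 4; constraint 2: q + t = 6, and every other listed constraint is also met.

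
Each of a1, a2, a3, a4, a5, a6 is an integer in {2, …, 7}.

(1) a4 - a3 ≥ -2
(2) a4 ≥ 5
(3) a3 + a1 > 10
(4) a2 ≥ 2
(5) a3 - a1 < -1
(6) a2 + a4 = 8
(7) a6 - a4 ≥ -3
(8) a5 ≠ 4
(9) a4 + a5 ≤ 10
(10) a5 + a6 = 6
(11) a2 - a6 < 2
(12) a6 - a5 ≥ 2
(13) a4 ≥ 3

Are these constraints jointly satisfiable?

Satisfiable

Try a1 = 7, a2 = 3, a3 = 5, a4 = 5, a5 = 2, a6 = 4.
Check constraint 1: a4 - a3 = 0; constraint 3: a3 + a1 = 12. The remaining constraints are straightforward to verify.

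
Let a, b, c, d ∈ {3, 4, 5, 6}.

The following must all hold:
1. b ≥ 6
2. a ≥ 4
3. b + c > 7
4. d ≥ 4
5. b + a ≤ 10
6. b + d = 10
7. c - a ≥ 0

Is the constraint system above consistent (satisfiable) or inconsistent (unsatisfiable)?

The assignment a = 4, b = 6, c = 4, d = 4 works:
  constraint 3 holds since b + c = 10.
  constraint 5 holds since b + a = 10.
The rest check out directly.

Satisfiable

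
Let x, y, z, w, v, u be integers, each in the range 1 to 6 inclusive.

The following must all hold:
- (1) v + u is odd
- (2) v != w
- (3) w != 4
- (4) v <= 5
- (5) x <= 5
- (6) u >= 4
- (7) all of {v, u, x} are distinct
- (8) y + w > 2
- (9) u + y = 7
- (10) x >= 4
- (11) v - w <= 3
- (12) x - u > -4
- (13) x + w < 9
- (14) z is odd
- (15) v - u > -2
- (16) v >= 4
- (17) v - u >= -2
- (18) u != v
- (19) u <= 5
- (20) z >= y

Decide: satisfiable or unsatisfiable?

Constraints 4, 5, 6, 10, 16, and 19 confine each of v, u, x to the 2 values {4, 5}.
Constraint 7 requires all 3 of them to be distinct, but only 2 values are available — impossible by the pigeonhole principle.

Unsatisfiable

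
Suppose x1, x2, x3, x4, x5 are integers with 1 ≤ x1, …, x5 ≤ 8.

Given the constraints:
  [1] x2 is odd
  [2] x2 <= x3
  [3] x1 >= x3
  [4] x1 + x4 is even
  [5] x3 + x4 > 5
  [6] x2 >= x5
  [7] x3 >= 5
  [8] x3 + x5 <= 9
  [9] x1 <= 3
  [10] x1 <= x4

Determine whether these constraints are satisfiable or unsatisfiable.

Unsatisfiable

From constraints 3 and 7: x1 ≥ x3 and x3 ≥ 5, so x1 ≥ 5. From constraint 9: x1 ≤ 3. But 3 < 5, so no value of x1 works.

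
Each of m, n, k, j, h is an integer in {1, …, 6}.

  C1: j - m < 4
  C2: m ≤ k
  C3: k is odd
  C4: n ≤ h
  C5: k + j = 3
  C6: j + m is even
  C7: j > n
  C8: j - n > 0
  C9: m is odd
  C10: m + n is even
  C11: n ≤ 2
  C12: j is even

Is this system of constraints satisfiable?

Unsatisfiable

Constraint 12 makes j even and constraint 9 makes m odd, so j + m must be odd. Constraint 6 says j + m is even — contradiction.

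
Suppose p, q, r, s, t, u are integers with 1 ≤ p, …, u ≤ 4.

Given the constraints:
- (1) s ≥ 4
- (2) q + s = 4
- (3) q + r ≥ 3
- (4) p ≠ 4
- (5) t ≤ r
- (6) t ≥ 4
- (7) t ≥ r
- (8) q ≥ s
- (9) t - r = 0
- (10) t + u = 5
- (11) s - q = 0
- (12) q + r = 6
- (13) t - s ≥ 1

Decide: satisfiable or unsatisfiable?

From constraints 1 and 8: q ≥ s ≥ 4. From constraints 5 and 6: r ≥ t ≥ 4. Hence q + r ≥ 8. But constraint 12 requires q + r = 6, and 6 < 8. Contradiction.

Unsatisfiable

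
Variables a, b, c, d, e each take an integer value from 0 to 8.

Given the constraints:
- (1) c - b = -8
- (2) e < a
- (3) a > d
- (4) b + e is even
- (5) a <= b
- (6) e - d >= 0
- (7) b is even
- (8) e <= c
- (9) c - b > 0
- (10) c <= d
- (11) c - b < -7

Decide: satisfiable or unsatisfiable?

Constraints 2, 5, 6, 9, and 10 give c ≤ d, d ≤ e, e < a, a ≤ b, b < c. Chaining: c ≤ d ≤ e < a ≤ b < c, which forces c < c — impossible.

Unsatisfiable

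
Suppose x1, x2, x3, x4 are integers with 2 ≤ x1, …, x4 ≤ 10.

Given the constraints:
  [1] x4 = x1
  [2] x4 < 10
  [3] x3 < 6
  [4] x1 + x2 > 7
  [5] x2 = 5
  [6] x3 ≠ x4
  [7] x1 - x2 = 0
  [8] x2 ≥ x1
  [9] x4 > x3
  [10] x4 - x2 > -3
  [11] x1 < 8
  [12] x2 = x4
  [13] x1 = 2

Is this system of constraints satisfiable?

Unsatisfiable

Constraint 5 fixes x2 = 5 and constraint 13 fixes x1 = 2. Constraints 1 and 12 give x2 = x4 = x1, so x2 = x1. But 5 ≠ 2 — contradiction.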